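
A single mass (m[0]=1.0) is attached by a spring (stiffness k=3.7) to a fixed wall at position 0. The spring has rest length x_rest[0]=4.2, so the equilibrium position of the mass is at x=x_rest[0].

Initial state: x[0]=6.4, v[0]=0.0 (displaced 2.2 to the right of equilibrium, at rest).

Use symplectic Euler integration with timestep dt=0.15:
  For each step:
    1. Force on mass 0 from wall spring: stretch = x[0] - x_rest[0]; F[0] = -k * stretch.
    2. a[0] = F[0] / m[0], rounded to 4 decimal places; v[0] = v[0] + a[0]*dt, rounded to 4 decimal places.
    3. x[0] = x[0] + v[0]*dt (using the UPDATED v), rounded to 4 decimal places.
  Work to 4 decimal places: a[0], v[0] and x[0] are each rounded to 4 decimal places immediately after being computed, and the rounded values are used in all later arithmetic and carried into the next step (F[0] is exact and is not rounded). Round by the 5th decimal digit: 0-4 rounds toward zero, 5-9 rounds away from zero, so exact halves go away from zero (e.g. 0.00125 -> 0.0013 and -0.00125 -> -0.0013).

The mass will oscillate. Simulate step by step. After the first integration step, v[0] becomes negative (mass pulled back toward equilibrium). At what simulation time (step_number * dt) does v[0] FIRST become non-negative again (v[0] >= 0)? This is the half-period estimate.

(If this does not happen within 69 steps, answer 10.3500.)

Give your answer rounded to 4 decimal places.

Step 0: x=[6.4000] v=[0.0000]
Step 1: x=[6.2169] v=[-1.2210]
Step 2: x=[5.8658] v=[-2.3404]
Step 3: x=[5.3761] v=[-3.2649]
Step 4: x=[4.7885] v=[-3.9176]
Step 5: x=[4.1519] v=[-4.2442]
Step 6: x=[3.5193] v=[-4.2175]
Step 7: x=[2.9433] v=[-3.8397]
Step 8: x=[2.4720] v=[-3.1422]
Step 9: x=[2.1445] v=[-2.1832]
Step 10: x=[1.9881] v=[-1.0424]
Step 11: x=[2.0159] v=[0.1852]
First v>=0 after going negative at step 11, time=1.6500

Answer: 1.6500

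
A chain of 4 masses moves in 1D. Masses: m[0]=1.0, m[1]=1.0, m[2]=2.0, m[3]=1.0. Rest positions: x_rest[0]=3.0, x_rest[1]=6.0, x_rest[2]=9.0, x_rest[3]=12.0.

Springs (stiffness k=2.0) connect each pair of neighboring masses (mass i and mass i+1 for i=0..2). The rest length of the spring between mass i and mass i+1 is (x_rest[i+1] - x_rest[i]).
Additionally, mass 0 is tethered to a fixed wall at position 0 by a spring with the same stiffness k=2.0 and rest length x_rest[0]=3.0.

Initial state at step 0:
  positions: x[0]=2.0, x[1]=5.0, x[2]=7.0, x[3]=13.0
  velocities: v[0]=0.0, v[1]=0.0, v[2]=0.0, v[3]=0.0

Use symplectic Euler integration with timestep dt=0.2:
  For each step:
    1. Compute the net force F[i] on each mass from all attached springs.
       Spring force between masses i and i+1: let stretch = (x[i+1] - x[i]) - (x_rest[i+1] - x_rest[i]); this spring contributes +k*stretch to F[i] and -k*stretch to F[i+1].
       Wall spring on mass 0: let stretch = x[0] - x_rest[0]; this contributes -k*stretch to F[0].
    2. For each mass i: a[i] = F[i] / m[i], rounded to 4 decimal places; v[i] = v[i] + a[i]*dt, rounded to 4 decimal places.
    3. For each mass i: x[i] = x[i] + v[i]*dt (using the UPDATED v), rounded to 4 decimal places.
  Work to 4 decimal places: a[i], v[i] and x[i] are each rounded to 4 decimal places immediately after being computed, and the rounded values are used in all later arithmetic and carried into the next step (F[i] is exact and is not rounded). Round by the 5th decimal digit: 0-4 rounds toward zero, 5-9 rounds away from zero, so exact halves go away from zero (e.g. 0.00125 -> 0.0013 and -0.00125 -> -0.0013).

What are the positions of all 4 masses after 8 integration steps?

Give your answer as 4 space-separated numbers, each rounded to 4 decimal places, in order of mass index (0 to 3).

Answer: 2.7730 5.7673 9.1174 9.2808

Derivation:
Step 0: x=[2.0000 5.0000 7.0000 13.0000] v=[0.0000 0.0000 0.0000 0.0000]
Step 1: x=[2.0800 4.9200 7.1600 12.7600] v=[0.4000 -0.4000 0.8000 -1.2000]
Step 2: x=[2.2208 4.7920 7.4544 12.3120] v=[0.7040 -0.6400 1.4720 -2.2400]
Step 3: x=[2.3896 4.6713 7.8366 11.7154] v=[0.8442 -0.6035 1.9110 -2.9830]
Step 4: x=[2.5498 4.6213 8.2473 11.0485] v=[0.8010 -0.2501 2.0537 -3.3345]
Step 5: x=[2.6717 4.6956 8.6250 10.3975] v=[0.6097 0.3717 1.8887 -3.2550]
Step 6: x=[2.7418 4.9224 8.9165 9.8447] v=[0.3506 1.1339 1.4573 -2.7640]
Step 7: x=[2.7670 5.2943 9.0853 9.4576] v=[0.1261 1.8593 0.8441 -1.9353]
Step 8: x=[2.7730 5.7673 9.1174 9.2808] v=[0.0302 2.3648 0.1604 -0.8842]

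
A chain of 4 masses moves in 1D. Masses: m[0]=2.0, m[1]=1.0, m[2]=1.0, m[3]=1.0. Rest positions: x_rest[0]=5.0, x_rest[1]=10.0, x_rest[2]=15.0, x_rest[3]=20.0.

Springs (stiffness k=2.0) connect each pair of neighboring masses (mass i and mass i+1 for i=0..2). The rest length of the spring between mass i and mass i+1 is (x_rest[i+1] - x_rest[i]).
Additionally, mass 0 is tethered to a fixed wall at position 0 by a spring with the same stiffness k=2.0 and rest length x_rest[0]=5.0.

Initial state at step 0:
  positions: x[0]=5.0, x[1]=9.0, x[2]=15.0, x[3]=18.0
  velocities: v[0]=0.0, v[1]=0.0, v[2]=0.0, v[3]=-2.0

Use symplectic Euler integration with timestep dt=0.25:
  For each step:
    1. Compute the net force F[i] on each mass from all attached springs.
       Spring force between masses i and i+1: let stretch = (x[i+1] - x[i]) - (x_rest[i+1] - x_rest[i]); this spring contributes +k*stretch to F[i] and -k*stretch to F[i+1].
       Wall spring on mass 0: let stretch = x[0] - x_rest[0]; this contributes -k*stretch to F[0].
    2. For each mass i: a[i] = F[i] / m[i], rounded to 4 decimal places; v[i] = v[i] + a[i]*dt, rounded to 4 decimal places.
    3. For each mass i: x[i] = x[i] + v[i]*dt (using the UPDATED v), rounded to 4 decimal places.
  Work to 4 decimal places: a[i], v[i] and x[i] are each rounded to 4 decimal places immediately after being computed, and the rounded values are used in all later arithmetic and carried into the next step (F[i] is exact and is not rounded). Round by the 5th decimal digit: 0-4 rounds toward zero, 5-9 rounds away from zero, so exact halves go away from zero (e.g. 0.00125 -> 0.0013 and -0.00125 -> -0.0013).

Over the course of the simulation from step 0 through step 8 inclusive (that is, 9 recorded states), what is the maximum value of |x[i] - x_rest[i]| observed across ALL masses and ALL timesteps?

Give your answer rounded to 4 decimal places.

Step 0: x=[5.0000 9.0000 15.0000 18.0000] v=[0.0000 0.0000 0.0000 -2.0000]
Step 1: x=[4.9375 9.2500 14.6250 17.7500] v=[-0.2500 1.0000 -1.5000 -1.0000]
Step 2: x=[4.8359 9.6328 13.9688 17.7344] v=[-0.4063 1.5313 -2.6250 -0.0625]
Step 3: x=[4.7319 9.9580 13.2413 17.8731] v=[-0.4161 1.3009 -2.9102 0.5547]
Step 4: x=[4.6588 10.0404 12.6823 18.0578] v=[-0.2926 0.3295 -2.2360 0.7388]
Step 5: x=[4.6308 9.7803 12.4650 18.1956] v=[-0.1119 -1.0404 -0.8692 0.5511]
Step 6: x=[4.6353 9.2121 12.6285 18.2421] v=[0.0178 -2.2728 0.6538 0.1858]
Step 7: x=[4.6361 8.4989 13.0666 18.2119] v=[0.0032 -2.8530 1.7524 -0.1210]
Step 8: x=[4.5886 7.8738 13.5769 18.1635] v=[-0.1901 -2.5006 2.0412 -0.1937]
Max displacement = 2.5350

Answer: 2.5350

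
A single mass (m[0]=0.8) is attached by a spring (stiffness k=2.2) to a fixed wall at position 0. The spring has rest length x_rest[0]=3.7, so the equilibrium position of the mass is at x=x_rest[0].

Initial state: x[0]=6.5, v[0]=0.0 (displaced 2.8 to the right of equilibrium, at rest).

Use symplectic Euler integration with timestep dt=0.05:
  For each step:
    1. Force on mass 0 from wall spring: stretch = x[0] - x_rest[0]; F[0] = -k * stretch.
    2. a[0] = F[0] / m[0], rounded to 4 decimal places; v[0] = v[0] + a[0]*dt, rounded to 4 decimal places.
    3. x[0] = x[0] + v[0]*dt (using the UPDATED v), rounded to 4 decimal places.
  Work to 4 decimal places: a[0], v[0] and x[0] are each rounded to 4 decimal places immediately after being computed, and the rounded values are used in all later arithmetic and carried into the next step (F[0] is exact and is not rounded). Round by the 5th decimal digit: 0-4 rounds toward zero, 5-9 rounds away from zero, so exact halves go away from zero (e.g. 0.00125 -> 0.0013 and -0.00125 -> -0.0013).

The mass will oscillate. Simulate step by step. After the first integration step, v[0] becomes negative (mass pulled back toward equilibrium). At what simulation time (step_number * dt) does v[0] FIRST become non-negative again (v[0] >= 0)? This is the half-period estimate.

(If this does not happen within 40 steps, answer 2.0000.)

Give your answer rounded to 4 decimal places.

Step 0: x=[6.5000] v=[0.0000]
Step 1: x=[6.4808] v=[-0.3850]
Step 2: x=[6.4424] v=[-0.7674]
Step 3: x=[6.3852] v=[-1.1445]
Step 4: x=[6.3095] v=[-1.5137]
Step 5: x=[6.2159] v=[-1.8725]
Step 6: x=[6.1050] v=[-2.2184]
Step 7: x=[5.9775] v=[-2.5491]
Step 8: x=[5.8344] v=[-2.8623]
Step 9: x=[5.6766] v=[-3.1558]
Step 10: x=[5.5052] v=[-3.4276]
Step 11: x=[5.3214] v=[-3.6758]
Step 12: x=[5.1265] v=[-3.8987]
Step 13: x=[4.9218] v=[-4.0948]
Step 14: x=[4.7087] v=[-4.2628]
Step 15: x=[4.4886] v=[-4.4015]
Step 16: x=[4.2631] v=[-4.5099]
Step 17: x=[4.0337] v=[-4.5873]
Step 18: x=[3.8020] v=[-4.6332]
Step 19: x=[3.5696] v=[-4.6472]
Step 20: x=[3.3381] v=[-4.6293]
Step 21: x=[3.1091] v=[-4.5795]
Step 22: x=[2.8842] v=[-4.4983]
Step 23: x=[2.6649] v=[-4.3861]
Step 24: x=[2.4527] v=[-4.2438]
Step 25: x=[2.2491] v=[-4.0723]
Step 26: x=[2.0555] v=[-3.8728]
Step 27: x=[1.8732] v=[-3.6467]
Step 28: x=[1.7034] v=[-3.3955]
Step 29: x=[1.5474] v=[-3.1210]
Step 30: x=[1.4062] v=[-2.8250]
Step 31: x=[1.2807] v=[-2.5096]
Step 32: x=[1.1719] v=[-2.1769]
Step 33: x=[1.0804] v=[-1.8293]
Step 34: x=[1.0069] v=[-1.4691]
Step 35: x=[0.9520] v=[-1.0988]
Step 36: x=[0.9160] v=[-0.7210]
Step 37: x=[0.8991] v=[-0.3382]
Step 38: x=[0.9014] v=[0.0469]
First v>=0 after going negative at step 38, time=1.9000

Answer: 1.9000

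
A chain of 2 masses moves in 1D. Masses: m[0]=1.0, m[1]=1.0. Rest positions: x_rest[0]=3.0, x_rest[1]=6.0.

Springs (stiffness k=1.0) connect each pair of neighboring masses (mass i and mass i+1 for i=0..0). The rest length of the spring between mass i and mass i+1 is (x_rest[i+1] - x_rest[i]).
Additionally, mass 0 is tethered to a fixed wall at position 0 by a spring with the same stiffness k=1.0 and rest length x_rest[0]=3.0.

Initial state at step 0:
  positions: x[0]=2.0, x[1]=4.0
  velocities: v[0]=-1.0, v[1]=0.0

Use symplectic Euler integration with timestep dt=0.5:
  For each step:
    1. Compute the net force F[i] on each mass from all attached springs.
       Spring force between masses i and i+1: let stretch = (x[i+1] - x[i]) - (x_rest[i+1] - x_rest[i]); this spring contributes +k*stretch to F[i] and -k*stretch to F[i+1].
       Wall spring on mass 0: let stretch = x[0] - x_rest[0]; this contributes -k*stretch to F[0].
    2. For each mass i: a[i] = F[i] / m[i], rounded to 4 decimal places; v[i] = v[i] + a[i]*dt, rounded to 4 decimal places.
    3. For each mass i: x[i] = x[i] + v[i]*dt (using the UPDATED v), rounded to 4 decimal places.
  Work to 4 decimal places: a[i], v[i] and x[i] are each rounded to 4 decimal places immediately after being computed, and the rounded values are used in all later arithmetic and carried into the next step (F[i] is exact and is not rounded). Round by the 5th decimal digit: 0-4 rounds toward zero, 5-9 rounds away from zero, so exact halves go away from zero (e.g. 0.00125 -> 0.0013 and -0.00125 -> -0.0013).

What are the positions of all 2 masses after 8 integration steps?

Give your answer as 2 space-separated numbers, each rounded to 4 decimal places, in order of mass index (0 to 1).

Answer: 3.7096 7.2616

Derivation:
Step 0: x=[2.0000 4.0000] v=[-1.0000 0.0000]
Step 1: x=[1.5000 4.2500] v=[-1.0000 0.5000]
Step 2: x=[1.3125 4.5625] v=[-0.3750 0.6250]
Step 3: x=[1.6094 4.8125] v=[0.5938 0.5000]
Step 4: x=[2.3048 5.0118] v=[1.3907 0.3985]
Step 5: x=[3.1007 5.2843] v=[1.5918 0.5450]
Step 6: x=[3.6674 5.7609] v=[1.1333 0.9532]
Step 7: x=[3.8406 6.4642] v=[0.3464 1.4065]
Step 8: x=[3.7096 7.2616] v=[-0.2621 1.5947]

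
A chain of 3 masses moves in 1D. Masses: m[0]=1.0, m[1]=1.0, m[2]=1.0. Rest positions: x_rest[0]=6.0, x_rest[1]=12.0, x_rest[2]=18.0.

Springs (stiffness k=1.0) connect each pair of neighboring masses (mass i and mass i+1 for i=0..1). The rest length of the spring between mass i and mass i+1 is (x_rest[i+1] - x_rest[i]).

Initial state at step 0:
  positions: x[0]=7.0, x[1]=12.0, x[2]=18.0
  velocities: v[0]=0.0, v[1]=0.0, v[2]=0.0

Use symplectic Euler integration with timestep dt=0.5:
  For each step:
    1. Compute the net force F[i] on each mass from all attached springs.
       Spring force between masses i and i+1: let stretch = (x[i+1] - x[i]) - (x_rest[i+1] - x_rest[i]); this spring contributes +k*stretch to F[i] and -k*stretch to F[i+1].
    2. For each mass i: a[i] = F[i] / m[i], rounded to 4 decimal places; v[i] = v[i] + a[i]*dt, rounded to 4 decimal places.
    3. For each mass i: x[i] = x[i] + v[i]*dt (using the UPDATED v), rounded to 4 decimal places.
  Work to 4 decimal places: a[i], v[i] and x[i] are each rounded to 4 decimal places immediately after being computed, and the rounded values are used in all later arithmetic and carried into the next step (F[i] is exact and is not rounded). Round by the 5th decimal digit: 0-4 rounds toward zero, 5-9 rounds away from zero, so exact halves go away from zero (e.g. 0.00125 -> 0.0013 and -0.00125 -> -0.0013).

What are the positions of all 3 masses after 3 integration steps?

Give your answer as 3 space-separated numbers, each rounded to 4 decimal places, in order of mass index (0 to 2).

Answer: 6.0469 12.7032 18.2500

Derivation:
Step 0: x=[7.0000 12.0000 18.0000] v=[0.0000 0.0000 0.0000]
Step 1: x=[6.7500 12.2500 18.0000] v=[-0.5000 0.5000 0.0000]
Step 2: x=[6.3750 12.5625 18.0625] v=[-0.7500 0.6250 0.1250]
Step 3: x=[6.0469 12.7032 18.2500] v=[-0.6563 0.2813 0.3750]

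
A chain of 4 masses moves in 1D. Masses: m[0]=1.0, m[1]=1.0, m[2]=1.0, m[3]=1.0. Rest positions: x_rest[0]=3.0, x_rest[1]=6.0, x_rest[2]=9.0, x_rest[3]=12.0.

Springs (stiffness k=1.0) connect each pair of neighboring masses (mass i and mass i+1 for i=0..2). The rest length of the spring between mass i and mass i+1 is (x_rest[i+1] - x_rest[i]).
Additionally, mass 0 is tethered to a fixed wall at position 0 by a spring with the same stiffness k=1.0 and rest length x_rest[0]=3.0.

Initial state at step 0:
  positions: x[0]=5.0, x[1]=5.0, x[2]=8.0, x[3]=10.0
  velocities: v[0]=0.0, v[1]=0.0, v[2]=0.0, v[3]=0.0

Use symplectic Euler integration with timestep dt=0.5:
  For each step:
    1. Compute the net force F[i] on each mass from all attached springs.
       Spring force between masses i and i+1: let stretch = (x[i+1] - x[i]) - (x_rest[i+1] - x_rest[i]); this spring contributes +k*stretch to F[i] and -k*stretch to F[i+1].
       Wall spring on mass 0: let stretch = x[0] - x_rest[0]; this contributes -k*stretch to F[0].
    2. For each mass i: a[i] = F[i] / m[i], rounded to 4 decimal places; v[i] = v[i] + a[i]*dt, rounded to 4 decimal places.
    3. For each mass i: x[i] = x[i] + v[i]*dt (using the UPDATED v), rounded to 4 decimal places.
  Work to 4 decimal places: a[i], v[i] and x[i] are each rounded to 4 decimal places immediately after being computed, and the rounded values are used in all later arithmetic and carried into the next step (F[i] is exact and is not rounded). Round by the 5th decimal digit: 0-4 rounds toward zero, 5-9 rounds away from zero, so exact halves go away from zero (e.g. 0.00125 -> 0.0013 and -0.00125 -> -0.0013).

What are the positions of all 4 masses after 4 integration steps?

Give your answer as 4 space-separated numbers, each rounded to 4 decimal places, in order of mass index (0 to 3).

Step 0: x=[5.0000 5.0000 8.0000 10.0000] v=[0.0000 0.0000 0.0000 0.0000]
Step 1: x=[3.7500 5.7500 7.7500 10.2500] v=[-2.5000 1.5000 -0.5000 0.5000]
Step 2: x=[2.0625 6.5000 7.6250 10.6250] v=[-3.3750 1.5000 -0.2500 0.7500]
Step 3: x=[0.9688 6.4219 7.9688 11.0000] v=[-2.1875 -0.1563 0.6875 0.7500]
Step 4: x=[0.9962 5.3672 8.6837 11.3672] v=[0.0547 -2.1094 1.4297 0.7344]

Answer: 0.9962 5.3672 8.6837 11.3672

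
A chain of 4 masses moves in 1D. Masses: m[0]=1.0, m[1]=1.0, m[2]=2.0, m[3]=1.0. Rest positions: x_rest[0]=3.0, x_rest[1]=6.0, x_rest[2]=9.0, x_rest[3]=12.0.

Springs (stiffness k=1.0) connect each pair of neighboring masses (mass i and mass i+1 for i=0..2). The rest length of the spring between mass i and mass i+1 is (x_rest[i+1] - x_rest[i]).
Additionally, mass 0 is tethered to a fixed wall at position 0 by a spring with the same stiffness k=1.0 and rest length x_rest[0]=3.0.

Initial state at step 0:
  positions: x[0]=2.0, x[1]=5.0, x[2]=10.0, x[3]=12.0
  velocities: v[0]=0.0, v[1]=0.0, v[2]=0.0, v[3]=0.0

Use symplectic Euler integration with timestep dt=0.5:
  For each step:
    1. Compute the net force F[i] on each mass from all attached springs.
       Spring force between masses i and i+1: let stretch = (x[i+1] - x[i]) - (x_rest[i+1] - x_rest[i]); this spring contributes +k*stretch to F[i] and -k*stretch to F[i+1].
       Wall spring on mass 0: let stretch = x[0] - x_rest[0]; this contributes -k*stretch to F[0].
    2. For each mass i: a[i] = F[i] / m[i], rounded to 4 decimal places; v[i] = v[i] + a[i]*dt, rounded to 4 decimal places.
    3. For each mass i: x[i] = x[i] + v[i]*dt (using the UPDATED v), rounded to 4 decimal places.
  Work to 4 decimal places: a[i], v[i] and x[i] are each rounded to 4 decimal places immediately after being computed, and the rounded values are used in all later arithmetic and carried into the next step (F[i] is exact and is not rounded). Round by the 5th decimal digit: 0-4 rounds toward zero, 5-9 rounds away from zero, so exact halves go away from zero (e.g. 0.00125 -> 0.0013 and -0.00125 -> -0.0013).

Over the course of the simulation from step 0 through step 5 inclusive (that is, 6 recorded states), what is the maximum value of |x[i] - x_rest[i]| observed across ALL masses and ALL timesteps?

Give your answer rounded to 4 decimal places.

Answer: 1.4445

Derivation:
Step 0: x=[2.0000 5.0000 10.0000 12.0000] v=[0.0000 0.0000 0.0000 0.0000]
Step 1: x=[2.2500 5.5000 9.6250 12.2500] v=[0.5000 1.0000 -0.7500 0.5000]
Step 2: x=[2.7500 6.2188 9.0625 12.5938] v=[1.0000 1.4375 -1.1250 0.6875]
Step 3: x=[3.4297 6.7813 8.5860 12.8048] v=[1.3594 1.1250 -0.9531 0.4219]
Step 4: x=[4.0899 6.9571 8.4112 12.7111] v=[1.3204 0.3516 -0.3496 -0.1875]
Step 5: x=[4.4445 6.7796 8.5922 12.2924] v=[0.7091 -0.3550 0.3619 -0.8375]
Max displacement = 1.4445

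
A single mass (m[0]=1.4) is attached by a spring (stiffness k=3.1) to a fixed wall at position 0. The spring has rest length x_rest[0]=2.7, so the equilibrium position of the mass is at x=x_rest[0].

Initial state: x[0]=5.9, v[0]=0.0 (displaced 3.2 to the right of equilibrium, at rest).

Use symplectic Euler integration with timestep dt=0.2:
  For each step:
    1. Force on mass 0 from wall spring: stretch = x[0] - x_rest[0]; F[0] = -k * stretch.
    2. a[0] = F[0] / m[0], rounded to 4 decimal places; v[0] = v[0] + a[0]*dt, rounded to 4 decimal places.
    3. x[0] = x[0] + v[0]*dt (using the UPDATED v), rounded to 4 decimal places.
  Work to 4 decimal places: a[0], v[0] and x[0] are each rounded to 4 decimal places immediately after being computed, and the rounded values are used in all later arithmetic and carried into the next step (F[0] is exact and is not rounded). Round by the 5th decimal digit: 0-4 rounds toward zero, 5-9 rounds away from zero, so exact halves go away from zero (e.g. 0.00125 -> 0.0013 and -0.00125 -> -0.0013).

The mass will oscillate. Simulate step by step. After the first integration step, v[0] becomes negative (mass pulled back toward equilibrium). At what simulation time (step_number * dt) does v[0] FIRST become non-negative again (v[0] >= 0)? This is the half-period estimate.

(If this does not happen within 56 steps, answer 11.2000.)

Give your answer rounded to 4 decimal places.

Answer: 2.2000

Derivation:
Step 0: x=[5.9000] v=[0.0000]
Step 1: x=[5.6166] v=[-1.4171]
Step 2: x=[5.0749] v=[-2.7087]
Step 3: x=[4.3228] v=[-3.7604]
Step 4: x=[3.4270] v=[-4.4791]
Step 5: x=[2.4668] v=[-4.8011]
Step 6: x=[1.5272] v=[-4.6978]
Step 7: x=[0.6915] v=[-4.1784]
Step 8: x=[0.0337] v=[-3.2889]
Step 9: x=[-0.3879] v=[-2.1081]
Step 10: x=[-0.5360] v=[-0.7406]
Step 11: x=[-0.3975] v=[0.6925]
First v>=0 after going negative at step 11, time=2.2000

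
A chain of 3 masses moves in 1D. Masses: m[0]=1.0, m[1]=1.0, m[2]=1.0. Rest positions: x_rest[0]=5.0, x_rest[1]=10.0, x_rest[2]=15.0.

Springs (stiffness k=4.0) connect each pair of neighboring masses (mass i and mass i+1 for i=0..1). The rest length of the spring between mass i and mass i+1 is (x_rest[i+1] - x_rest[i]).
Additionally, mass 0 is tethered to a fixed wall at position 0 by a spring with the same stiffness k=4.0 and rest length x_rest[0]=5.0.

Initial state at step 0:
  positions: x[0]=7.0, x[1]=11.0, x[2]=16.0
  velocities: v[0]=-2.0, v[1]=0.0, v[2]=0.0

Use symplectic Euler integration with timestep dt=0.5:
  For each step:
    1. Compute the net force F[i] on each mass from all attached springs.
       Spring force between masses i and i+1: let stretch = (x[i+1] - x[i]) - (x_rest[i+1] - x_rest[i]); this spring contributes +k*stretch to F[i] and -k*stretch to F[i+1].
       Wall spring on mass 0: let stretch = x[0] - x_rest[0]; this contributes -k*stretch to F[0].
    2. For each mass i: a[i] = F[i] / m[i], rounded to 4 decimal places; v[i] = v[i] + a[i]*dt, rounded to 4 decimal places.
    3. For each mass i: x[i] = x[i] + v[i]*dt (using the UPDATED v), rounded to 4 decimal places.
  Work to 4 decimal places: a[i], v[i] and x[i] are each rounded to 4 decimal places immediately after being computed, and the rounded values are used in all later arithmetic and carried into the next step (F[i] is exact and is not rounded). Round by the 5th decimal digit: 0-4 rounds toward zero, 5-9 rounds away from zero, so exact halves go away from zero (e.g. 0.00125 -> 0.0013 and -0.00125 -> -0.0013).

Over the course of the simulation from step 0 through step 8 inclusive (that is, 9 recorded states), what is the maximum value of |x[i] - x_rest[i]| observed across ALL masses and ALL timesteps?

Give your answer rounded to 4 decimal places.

Answer: 3.0000

Derivation:
Step 0: x=[7.0000 11.0000 16.0000] v=[-2.0000 0.0000 0.0000]
Step 1: x=[3.0000 12.0000 16.0000] v=[-8.0000 2.0000 0.0000]
Step 2: x=[5.0000 8.0000 17.0000] v=[4.0000 -8.0000 2.0000]
Step 3: x=[5.0000 10.0000 14.0000] v=[0.0000 4.0000 -6.0000]
Step 4: x=[5.0000 11.0000 12.0000] v=[0.0000 2.0000 -4.0000]
Step 5: x=[6.0000 7.0000 14.0000] v=[2.0000 -8.0000 4.0000]
Step 6: x=[2.0000 9.0000 14.0000] v=[-8.0000 4.0000 0.0000]
Step 7: x=[3.0000 9.0000 14.0000] v=[2.0000 0.0000 0.0000]
Step 8: x=[7.0000 8.0000 14.0000] v=[8.0000 -2.0000 0.0000]
Max displacement = 3.0000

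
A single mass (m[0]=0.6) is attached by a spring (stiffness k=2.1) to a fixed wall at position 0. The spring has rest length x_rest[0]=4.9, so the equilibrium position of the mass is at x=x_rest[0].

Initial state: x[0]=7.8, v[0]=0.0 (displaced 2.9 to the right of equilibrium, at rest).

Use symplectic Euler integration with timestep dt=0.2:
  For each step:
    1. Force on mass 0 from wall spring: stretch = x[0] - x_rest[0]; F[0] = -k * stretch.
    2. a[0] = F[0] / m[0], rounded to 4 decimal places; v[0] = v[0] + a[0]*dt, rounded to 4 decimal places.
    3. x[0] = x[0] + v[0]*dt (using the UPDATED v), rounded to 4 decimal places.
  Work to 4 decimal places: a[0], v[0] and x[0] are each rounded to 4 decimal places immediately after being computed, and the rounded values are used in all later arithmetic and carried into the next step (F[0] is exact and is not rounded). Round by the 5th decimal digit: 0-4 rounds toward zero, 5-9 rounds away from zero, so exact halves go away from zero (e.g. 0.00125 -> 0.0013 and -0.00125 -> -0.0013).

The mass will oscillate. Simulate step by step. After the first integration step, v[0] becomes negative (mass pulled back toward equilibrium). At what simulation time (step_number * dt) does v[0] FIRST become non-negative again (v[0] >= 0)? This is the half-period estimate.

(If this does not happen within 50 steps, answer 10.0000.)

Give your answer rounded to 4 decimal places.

Answer: 1.8000

Derivation:
Step 0: x=[7.8000] v=[0.0000]
Step 1: x=[7.3940] v=[-2.0300]
Step 2: x=[6.6388] v=[-3.7758]
Step 3: x=[5.6402] v=[-4.9930]
Step 4: x=[4.5380] v=[-5.5111]
Step 5: x=[3.4865] v=[-5.2577]
Step 6: x=[2.6329] v=[-4.2682]
Step 7: x=[2.0967] v=[-2.6812]
Step 8: x=[1.9529] v=[-0.7189]
Step 9: x=[2.2217] v=[1.3441]
First v>=0 after going negative at step 9, time=1.8000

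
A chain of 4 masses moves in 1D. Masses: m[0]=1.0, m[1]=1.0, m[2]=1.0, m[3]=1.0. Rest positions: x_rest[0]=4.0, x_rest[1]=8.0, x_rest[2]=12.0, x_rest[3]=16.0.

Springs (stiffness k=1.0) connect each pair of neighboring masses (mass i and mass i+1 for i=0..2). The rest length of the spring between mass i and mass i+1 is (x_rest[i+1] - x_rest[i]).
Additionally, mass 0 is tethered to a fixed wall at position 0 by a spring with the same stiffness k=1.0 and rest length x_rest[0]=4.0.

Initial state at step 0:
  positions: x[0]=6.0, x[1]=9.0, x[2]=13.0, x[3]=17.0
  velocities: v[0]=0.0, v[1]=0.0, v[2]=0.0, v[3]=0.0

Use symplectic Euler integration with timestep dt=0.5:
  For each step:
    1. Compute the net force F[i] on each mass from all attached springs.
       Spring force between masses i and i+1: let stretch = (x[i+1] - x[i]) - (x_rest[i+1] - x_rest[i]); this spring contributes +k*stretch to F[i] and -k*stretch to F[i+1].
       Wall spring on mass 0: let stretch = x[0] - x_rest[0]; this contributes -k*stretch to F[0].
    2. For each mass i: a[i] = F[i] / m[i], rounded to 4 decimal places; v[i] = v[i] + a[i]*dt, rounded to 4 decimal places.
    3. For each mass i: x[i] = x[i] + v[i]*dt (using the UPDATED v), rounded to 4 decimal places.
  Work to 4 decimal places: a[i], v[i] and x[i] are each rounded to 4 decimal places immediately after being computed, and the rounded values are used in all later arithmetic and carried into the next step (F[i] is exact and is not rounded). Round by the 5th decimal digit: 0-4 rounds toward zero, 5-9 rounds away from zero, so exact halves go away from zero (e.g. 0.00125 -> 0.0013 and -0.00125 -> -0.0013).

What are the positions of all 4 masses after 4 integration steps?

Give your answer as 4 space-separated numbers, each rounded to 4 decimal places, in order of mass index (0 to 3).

Step 0: x=[6.0000 9.0000 13.0000 17.0000] v=[0.0000 0.0000 0.0000 0.0000]
Step 1: x=[5.2500 9.2500 13.0000 17.0000] v=[-1.5000 0.5000 0.0000 0.0000]
Step 2: x=[4.1875 9.4375 13.0625 17.0000] v=[-2.1250 0.3750 0.1250 0.0000]
Step 3: x=[3.3906 9.2188 13.2032 17.0157] v=[-1.5938 -0.4375 0.2813 0.0313]
Step 4: x=[3.2031 8.5391 13.3009 17.0783] v=[-0.3750 -1.3594 0.1954 0.1251]

Answer: 3.2031 8.5391 13.3009 17.0783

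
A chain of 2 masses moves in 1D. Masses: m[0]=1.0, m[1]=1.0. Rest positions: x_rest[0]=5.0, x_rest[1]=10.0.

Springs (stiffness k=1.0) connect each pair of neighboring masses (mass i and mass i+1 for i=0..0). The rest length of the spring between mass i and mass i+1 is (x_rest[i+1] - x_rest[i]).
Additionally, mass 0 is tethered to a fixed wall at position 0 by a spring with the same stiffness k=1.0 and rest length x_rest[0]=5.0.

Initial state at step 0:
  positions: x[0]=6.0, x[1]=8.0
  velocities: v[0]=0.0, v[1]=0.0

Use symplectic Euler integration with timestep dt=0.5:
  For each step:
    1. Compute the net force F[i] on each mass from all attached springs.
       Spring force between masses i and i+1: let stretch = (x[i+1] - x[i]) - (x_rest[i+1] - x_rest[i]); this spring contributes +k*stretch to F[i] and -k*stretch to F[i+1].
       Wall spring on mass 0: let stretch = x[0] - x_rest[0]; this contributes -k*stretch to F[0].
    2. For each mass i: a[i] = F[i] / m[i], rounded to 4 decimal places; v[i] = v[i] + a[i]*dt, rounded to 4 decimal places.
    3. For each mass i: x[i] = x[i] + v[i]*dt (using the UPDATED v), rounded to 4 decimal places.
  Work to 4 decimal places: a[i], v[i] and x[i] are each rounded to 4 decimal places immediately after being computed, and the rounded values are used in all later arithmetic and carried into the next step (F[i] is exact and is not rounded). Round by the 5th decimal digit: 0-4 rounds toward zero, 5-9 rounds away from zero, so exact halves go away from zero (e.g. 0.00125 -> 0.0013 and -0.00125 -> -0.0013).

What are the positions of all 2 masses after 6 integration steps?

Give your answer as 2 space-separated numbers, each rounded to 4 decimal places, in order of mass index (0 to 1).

Answer: 6.4115 9.7310

Derivation:
Step 0: x=[6.0000 8.0000] v=[0.0000 0.0000]
Step 1: x=[5.0000 8.7500] v=[-2.0000 1.5000]
Step 2: x=[3.6875 9.8125] v=[-2.6250 2.1250]
Step 3: x=[2.9844 10.5938] v=[-1.4063 1.5625]
Step 4: x=[3.4375 10.7227] v=[0.9062 0.2578]
Step 5: x=[4.8526 10.2803] v=[2.8301 -0.8848]
Step 6: x=[6.4115 9.7310] v=[3.1177 -1.0987]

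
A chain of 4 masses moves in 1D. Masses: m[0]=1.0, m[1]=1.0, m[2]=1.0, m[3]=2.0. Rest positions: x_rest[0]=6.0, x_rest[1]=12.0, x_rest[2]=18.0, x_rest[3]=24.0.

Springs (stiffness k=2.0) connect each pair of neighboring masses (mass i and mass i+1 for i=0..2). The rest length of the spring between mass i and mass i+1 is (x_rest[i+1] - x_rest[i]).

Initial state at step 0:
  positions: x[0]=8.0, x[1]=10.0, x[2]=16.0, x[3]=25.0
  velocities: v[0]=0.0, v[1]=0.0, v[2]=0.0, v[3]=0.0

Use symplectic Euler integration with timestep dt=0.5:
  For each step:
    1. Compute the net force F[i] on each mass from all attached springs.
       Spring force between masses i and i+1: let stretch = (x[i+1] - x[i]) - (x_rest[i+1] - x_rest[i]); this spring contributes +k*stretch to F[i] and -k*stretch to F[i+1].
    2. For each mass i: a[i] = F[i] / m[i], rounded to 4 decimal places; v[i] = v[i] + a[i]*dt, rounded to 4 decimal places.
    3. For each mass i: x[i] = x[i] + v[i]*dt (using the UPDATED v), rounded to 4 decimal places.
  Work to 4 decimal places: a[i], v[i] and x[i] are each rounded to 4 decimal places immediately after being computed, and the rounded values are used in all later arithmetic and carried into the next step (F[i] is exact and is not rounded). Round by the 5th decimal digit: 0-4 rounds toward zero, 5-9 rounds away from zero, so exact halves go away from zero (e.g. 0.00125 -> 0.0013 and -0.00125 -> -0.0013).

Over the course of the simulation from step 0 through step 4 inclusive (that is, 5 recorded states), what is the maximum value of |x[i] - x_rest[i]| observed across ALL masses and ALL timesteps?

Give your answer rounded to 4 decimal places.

Step 0: x=[8.0000 10.0000 16.0000 25.0000] v=[0.0000 0.0000 0.0000 0.0000]
Step 1: x=[6.0000 12.0000 17.5000 24.2500] v=[-4.0000 4.0000 3.0000 -1.5000]
Step 2: x=[4.0000 13.7500 19.6250 23.3125] v=[-4.0000 3.5000 4.2500 -1.8750]
Step 3: x=[3.8750 13.5625 20.6563 22.9531] v=[-0.2500 -0.3750 2.0625 -0.7188]
Step 4: x=[5.5938 12.0782 19.2891 23.5195] v=[3.4375 -2.9687 -2.7345 1.1328]
Max displacement = 2.6563

Answer: 2.6563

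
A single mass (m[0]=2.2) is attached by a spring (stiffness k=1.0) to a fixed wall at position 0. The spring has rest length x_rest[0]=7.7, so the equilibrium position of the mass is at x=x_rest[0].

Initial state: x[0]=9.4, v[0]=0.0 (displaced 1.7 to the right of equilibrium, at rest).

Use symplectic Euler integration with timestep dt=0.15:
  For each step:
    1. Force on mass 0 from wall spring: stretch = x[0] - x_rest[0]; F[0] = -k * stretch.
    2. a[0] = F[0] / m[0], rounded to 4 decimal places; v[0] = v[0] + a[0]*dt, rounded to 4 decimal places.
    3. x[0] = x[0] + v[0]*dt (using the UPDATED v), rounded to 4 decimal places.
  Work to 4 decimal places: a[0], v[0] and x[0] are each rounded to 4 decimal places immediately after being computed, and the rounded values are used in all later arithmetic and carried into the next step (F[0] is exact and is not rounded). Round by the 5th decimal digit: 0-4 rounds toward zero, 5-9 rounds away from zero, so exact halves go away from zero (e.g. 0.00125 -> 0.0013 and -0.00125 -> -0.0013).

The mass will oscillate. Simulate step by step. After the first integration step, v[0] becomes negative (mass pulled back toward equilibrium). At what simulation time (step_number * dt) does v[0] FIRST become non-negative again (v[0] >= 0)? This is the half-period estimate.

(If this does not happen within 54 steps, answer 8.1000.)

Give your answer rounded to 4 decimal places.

Step 0: x=[9.4000] v=[0.0000]
Step 1: x=[9.3826] v=[-0.1159]
Step 2: x=[9.3480] v=[-0.2306]
Step 3: x=[9.2966] v=[-0.3430]
Step 4: x=[9.2288] v=[-0.4519]
Step 5: x=[9.1454] v=[-0.5561]
Step 6: x=[9.0472] v=[-0.6547]
Step 7: x=[8.9352] v=[-0.7466]
Step 8: x=[8.8106] v=[-0.8308]
Step 9: x=[8.6746] v=[-0.9065]
Step 10: x=[8.5287] v=[-0.9730]
Step 11: x=[8.3743] v=[-1.0295]
Step 12: x=[8.2130] v=[-1.0755]
Step 13: x=[8.0464] v=[-1.1105]
Step 14: x=[7.8763] v=[-1.1341]
Step 15: x=[7.7044] v=[-1.1461]
Step 16: x=[7.5324] v=[-1.1464]
Step 17: x=[7.3622] v=[-1.1350]
Step 18: x=[7.1954] v=[-1.1120]
Step 19: x=[7.0338] v=[-1.0776]
Step 20: x=[6.8790] v=[-1.0322]
Step 21: x=[6.7326] v=[-0.9762]
Step 22: x=[6.5961] v=[-0.9102]
Step 23: x=[6.4709] v=[-0.8349]
Step 24: x=[6.3582] v=[-0.7511]
Step 25: x=[6.2593] v=[-0.6596]
Step 26: x=[6.1751] v=[-0.5614]
Step 27: x=[6.1065] v=[-0.4574]
Step 28: x=[6.0542] v=[-0.3488]
Step 29: x=[6.0187] v=[-0.2366]
Step 30: x=[6.0004] v=[-0.1220]
Step 31: x=[5.9995] v=[-0.0061]
Step 32: x=[6.0160] v=[0.1099]
First v>=0 after going negative at step 32, time=4.8000

Answer: 4.8000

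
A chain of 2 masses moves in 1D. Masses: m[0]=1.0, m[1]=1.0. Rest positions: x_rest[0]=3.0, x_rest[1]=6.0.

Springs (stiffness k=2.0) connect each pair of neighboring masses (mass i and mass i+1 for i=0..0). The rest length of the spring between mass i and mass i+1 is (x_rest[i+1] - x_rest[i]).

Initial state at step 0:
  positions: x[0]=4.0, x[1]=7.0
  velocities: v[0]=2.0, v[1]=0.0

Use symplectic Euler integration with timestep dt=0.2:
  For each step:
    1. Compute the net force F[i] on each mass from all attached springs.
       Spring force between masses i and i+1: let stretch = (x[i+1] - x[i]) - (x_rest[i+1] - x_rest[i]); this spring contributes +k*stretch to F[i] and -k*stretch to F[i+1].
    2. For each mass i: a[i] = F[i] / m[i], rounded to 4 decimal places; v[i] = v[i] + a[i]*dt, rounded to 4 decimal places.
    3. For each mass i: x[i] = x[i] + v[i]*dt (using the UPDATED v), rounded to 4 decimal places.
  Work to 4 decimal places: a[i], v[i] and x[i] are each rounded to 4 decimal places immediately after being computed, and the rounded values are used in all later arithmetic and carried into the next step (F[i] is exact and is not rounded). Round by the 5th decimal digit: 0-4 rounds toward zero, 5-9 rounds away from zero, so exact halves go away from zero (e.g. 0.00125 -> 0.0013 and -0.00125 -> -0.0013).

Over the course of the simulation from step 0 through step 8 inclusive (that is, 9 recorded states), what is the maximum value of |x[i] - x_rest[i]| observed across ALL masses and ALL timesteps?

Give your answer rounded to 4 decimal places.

Answer: 2.6408

Derivation:
Step 0: x=[4.0000 7.0000] v=[2.0000 0.0000]
Step 1: x=[4.4000 7.0000] v=[2.0000 0.0000]
Step 2: x=[4.7680 7.0320] v=[1.8400 0.1600]
Step 3: x=[5.0771 7.1229] v=[1.5456 0.4544]
Step 4: x=[5.3099 7.2901] v=[1.1639 0.8361]
Step 5: x=[5.4611 7.5389] v=[0.7560 1.2440]
Step 6: x=[5.5385 7.8615] v=[0.3871 1.6129]
Step 7: x=[5.5618 8.2382] v=[0.1163 1.8837]
Step 8: x=[5.5592 8.6408] v=[-0.0131 2.0131]
Max displacement = 2.6408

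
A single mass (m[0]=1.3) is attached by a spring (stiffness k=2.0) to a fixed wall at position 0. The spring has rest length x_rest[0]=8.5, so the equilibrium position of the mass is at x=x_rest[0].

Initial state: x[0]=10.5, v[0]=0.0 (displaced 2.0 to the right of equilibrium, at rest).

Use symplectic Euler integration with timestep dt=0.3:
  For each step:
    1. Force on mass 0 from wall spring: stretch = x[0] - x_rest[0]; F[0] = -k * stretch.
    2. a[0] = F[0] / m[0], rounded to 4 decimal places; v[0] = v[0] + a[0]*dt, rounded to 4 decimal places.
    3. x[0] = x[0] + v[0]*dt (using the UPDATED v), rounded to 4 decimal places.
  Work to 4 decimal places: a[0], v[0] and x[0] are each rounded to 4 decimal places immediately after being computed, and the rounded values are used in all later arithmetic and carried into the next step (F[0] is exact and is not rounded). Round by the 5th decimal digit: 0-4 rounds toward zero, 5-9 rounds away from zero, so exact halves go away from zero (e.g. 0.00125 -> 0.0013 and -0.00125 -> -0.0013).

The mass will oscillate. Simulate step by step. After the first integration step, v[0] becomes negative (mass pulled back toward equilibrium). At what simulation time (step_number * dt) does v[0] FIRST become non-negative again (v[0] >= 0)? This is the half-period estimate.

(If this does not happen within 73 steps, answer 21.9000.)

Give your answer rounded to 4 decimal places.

Step 0: x=[10.5000] v=[0.0000]
Step 1: x=[10.2231] v=[-0.9231]
Step 2: x=[9.7076] v=[-1.7184]
Step 3: x=[9.0249] v=[-2.2757]
Step 4: x=[8.2695] v=[-2.5180]
Step 5: x=[7.5460] v=[-2.4116]
Step 6: x=[6.9546] v=[-1.9713]
Step 7: x=[6.5772] v=[-1.2581]
Step 8: x=[6.4660] v=[-0.3706]
Step 9: x=[6.6365] v=[0.5682]
First v>=0 after going negative at step 9, time=2.7000

Answer: 2.7000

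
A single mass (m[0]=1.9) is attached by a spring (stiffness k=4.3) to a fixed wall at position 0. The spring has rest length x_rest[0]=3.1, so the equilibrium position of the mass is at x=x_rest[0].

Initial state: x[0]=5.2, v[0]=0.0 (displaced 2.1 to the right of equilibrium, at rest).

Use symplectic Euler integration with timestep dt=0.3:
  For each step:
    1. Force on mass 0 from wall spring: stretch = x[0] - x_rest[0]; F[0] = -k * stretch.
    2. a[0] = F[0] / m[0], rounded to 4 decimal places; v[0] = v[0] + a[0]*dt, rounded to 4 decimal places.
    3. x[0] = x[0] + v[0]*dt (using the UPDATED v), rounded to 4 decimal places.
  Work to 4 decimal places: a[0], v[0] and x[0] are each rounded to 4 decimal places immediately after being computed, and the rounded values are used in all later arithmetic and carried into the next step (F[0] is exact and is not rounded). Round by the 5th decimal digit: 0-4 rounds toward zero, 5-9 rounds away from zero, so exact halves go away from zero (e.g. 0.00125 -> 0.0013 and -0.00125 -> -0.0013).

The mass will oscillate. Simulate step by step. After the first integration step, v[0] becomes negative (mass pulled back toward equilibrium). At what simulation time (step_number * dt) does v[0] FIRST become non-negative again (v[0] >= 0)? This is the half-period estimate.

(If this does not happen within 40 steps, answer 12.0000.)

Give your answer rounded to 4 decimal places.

Answer: 2.1000

Derivation:
Step 0: x=[5.2000] v=[0.0000]
Step 1: x=[4.7723] v=[-1.4258]
Step 2: x=[4.0039] v=[-2.5612]
Step 3: x=[3.0514] v=[-3.1749]
Step 4: x=[2.1088] v=[-3.1419]
Step 5: x=[1.3681] v=[-2.4689]
Step 6: x=[0.9802] v=[-1.2930]
Step 7: x=[1.0241] v=[0.1462]
First v>=0 after going negative at step 7, time=2.1000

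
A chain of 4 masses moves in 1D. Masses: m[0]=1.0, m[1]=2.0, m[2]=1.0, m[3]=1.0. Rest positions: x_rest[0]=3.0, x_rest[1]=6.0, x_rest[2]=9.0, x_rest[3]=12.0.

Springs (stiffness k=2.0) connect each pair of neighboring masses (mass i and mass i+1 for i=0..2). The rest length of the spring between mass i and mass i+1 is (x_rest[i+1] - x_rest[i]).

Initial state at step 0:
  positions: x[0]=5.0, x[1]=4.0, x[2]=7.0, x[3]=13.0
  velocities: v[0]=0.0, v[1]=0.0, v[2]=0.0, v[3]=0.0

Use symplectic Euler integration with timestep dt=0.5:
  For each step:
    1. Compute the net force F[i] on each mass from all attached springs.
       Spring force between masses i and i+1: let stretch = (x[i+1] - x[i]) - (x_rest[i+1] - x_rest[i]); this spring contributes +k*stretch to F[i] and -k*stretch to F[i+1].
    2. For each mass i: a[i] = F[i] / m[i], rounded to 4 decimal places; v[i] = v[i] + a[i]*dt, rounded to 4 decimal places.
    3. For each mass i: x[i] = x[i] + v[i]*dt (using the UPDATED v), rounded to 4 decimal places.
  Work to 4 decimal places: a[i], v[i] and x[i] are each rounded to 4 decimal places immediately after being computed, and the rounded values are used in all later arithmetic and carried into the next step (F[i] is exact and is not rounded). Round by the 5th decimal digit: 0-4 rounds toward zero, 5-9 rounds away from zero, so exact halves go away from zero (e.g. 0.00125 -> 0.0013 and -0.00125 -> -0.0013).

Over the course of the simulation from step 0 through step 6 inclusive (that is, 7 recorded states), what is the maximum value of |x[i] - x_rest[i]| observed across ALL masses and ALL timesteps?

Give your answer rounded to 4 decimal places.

Step 0: x=[5.0000 4.0000 7.0000 13.0000] v=[0.0000 0.0000 0.0000 0.0000]
Step 1: x=[3.0000 5.0000 8.5000 11.5000] v=[-4.0000 2.0000 3.0000 -3.0000]
Step 2: x=[0.5000 6.3750 9.7500 10.0000] v=[-5.0000 2.7500 2.5000 -3.0000]
Step 3: x=[-0.5625 7.1250 9.4375 9.8750] v=[-2.1250 1.5000 -0.6250 -0.2500]
Step 4: x=[0.7188 6.5313 8.1875 11.0313] v=[2.5625 -1.1875 -2.5000 2.3125]
Step 5: x=[3.4063 4.8985 7.5313 12.2657] v=[5.3750 -3.2657 -1.3124 2.4687]
Step 6: x=[5.3399 3.5508 7.9259 12.6329] v=[3.8672 -2.6954 0.7892 0.7343]
Max displacement = 3.5625

Answer: 3.5625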